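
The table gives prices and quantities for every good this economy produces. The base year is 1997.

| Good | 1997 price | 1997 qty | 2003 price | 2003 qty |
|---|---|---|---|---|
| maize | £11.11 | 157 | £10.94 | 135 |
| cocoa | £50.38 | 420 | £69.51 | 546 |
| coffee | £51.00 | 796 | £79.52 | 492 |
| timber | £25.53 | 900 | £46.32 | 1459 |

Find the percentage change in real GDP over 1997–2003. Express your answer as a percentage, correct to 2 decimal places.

Real GDP 1997 = Nominal GDP 1997 = 11.11·157 + 50.38·420 + 51.00·796 + 25.53·900 = 86476.87.
Real GDP 2003 (at 1997 prices) = 11.11·135 + 50.38·546 + 51.00·492 + 25.53·1459 = 91347.60.
Real growth = 91347.60/86476.87 − 1 = 0.0563.

5.63%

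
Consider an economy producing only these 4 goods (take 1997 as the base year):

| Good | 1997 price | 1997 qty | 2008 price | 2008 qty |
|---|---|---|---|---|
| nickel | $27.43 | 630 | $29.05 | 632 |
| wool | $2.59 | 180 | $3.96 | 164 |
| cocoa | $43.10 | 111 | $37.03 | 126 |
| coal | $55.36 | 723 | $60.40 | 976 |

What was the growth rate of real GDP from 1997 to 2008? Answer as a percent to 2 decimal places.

Real GDP 1997 = Nominal GDP 1997 = 27.43·630 + 2.59·180 + 43.10·111 + 55.36·723 = 62556.48.
Real GDP 2008 (at 1997 prices) = 27.43·632 + 2.59·164 + 43.10·126 + 55.36·976 = 77222.48.
Real growth = 77222.48/62556.48 − 1 = 0.2344.

23.44%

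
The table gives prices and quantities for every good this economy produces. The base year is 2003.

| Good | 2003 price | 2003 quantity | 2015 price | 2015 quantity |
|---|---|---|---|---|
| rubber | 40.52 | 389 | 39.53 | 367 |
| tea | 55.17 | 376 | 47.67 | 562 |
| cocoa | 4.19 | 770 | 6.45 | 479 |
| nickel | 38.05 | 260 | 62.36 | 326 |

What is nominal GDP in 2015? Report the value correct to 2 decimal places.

64716.96

Nominal GDP 2015 = Σ (p_2015 × q_2015) = 39.53·367 + 47.67·562 + 6.45·479 + 62.36·326 = 64716.96.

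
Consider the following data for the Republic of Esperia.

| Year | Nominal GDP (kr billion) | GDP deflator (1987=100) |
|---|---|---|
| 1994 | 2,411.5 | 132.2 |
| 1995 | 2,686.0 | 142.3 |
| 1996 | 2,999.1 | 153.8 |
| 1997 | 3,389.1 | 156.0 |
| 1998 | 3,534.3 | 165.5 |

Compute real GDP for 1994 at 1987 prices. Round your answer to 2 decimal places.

Real GDP 1994 = 2411.5 / 1.322 = 1824.13.

kr 1,824.13 billion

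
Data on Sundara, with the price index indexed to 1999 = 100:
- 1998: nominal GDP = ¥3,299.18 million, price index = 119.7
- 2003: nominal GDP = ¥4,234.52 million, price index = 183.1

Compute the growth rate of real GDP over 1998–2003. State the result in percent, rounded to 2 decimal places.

Real GDP 1998 = 3299.18 / 1.197 = 2756.21.
Real GDP 2003 = 4234.52 / 1.831 = 2312.68.
Real growth = 2312.68 / 2756.21 − 1 = -0.1609.

-16.09%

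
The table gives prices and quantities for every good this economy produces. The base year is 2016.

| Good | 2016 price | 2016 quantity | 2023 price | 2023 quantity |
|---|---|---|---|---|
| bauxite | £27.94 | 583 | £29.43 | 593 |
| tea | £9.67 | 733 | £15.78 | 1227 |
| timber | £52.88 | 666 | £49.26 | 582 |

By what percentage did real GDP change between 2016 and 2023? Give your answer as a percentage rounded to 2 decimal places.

1.05%

Real GDP 2016 = Nominal GDP 2016 = 27.94·583 + 9.67·733 + 52.88·666 = 58595.21.
Real GDP 2023 (at 2016 prices) = 27.94·593 + 9.67·1227 + 52.88·582 = 59209.67.
Real growth = 59209.67/58595.21 − 1 = 0.0105.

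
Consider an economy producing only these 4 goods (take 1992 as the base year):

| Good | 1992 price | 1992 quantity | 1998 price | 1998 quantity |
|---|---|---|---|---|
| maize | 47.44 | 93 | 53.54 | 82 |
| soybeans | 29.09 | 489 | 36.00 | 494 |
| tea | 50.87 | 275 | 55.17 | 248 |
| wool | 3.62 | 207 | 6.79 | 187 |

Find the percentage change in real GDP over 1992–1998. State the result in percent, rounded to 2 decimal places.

Real GDP 1992 = Nominal GDP 1992 = 47.44·93 + 29.09·489 + 50.87·275 + 3.62·207 = 33375.52.
Real GDP 1998 (at 1992 prices) = 47.44·82 + 29.09·494 + 50.87·248 + 3.62·187 = 31553.24.
Real growth = 31553.24/33375.52 − 1 = -0.0546.

-5.46%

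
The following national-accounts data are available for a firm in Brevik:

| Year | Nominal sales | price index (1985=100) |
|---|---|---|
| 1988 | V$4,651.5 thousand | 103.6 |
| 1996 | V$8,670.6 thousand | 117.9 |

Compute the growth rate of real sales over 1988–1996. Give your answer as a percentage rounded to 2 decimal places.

63.80%

Deflate each year: 1988 → 4651.5/1.036 = 4489.86; 1996 → 8670.6/1.179 = 7354.20.
So real sales changed by 7354.20/4489.86 − 1 = 0.6380, i.e. 63.80%.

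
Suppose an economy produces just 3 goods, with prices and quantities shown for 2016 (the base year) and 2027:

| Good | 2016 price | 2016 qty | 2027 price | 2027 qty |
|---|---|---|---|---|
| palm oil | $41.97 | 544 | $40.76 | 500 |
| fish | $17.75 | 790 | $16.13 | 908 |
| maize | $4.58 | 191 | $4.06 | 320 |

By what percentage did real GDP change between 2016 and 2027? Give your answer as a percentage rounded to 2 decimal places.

Real GDP 2016 = Nominal GDP 2016 = 41.97·544 + 17.75·790 + 4.58·191 = 37728.96.
Real GDP 2027 (at 2016 prices) = 41.97·500 + 17.75·908 + 4.58·320 = 38567.60.
Real growth = 38567.60/37728.96 − 1 = 0.0222.

2.22%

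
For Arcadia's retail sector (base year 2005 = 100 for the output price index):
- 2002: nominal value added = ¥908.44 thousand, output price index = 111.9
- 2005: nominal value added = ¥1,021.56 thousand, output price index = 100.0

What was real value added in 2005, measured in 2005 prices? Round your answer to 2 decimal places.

Real value added = Nominal / (output price index/100) = 1021.56 / 1.000 = 1021.56.

¥1,021.56 thousand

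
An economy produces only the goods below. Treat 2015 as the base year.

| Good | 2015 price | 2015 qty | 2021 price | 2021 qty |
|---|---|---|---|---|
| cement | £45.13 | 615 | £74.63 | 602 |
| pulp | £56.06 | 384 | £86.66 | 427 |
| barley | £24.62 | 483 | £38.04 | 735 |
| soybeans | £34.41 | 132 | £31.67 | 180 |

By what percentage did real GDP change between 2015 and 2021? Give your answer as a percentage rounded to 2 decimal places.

Real GDP 2015 = Nominal GDP 2015 = 45.13·615 + 56.06·384 + 24.62·483 + 34.41·132 = 65715.57.
Real GDP 2021 (at 2015 prices) = 45.13·602 + 56.06·427 + 24.62·735 + 34.41·180 = 75395.38.
Real growth = 75395.38/65715.57 − 1 = 0.1473.

14.73%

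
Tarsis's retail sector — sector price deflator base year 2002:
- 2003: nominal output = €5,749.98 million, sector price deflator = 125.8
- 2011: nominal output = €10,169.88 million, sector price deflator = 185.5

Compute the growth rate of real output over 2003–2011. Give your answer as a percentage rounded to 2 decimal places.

Real output 2003 = 5749.98 / 1.258 = 4570.73.
Real output 2011 = 10169.88 / 1.855 = 5482.42.
Real growth = 5482.42 / 4570.73 − 1 = 0.1995.

19.95%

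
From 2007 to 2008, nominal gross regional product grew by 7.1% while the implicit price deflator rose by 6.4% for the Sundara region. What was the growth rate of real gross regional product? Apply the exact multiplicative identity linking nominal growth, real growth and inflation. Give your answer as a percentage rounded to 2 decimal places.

(1 + g_nom) = (1 + g_real)(1 + π), so g_real = 1.0710 / 1.0640 − 1 = 0.00658.

0.66%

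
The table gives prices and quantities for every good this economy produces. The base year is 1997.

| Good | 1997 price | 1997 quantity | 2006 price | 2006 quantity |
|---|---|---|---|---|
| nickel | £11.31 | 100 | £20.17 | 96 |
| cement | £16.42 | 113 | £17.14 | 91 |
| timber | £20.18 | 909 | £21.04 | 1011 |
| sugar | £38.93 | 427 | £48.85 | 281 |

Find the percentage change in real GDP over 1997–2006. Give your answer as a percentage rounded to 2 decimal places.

-10.62%

Real GDP 1997 = Nominal GDP 1997 = 11.31·100 + 16.42·113 + 20.18·909 + 38.93·427 = 37953.19.
Real GDP 2006 (at 1997 prices) = 11.31·96 + 16.42·91 + 20.18·1011 + 38.93·281 = 33921.29.
Real growth = 33921.29/37953.19 − 1 = -0.1062.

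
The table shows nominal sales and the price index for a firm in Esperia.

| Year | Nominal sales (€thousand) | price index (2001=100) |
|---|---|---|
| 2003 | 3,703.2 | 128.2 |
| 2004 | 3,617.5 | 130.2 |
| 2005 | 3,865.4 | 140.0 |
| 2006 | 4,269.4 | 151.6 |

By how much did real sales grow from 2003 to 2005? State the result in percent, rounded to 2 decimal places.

Real sales 2003 = 3703.2/1.282 = 2888.61.
Real sales 2005 = 3865.4/1.400 = 2761.00.
Change = 2761.00/2888.61 − 1 = -0.0442.

-4.42%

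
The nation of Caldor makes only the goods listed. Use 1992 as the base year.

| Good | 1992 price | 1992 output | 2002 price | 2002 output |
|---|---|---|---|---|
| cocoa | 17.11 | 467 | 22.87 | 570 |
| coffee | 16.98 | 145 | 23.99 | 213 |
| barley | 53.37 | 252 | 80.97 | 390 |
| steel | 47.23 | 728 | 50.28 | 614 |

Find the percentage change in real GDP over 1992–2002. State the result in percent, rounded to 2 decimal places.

Real GDP 1992 = Nominal GDP 1992 = 17.11·467 + 16.98·145 + 53.37·252 + 47.23·728 = 58285.15.
Real GDP 2002 (at 1992 prices) = 17.11·570 + 16.98·213 + 53.37·390 + 47.23·614 = 63182.96.
Real growth = 63182.96/58285.15 − 1 = 0.0840.

8.40%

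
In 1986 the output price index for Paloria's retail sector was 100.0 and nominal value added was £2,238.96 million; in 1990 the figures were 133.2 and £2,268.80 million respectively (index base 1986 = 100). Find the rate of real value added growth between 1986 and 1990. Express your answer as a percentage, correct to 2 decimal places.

-23.92%

Deflate each year: 1986 → 2238.96/1.000 = 2238.96; 1990 → 2268.80/1.332 = 1703.30.
So real value added changed by 1703.30/2238.96 − 1 = -0.2392, i.e. -23.92%.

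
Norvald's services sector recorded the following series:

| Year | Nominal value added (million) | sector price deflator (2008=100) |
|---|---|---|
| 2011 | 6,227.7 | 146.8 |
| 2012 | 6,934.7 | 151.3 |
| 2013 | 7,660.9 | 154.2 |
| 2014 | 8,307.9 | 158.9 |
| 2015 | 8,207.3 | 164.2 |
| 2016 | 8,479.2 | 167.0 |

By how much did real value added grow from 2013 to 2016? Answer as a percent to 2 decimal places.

Real value added 2013 = 7660.9/1.542 = 4968.16.
Real value added 2016 = 8479.2/1.670 = 5077.37.
Change = 5077.37/4968.16 − 1 = 0.0220.

2.20%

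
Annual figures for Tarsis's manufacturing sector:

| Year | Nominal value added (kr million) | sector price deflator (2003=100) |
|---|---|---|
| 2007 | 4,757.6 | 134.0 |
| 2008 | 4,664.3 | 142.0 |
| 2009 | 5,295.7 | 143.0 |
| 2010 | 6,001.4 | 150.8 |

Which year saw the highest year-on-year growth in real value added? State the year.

2009

2008: real = 4664.3/1.420 = 3284.72; growth vs 2007 (3550.45) = -7.48%.
2009: real = 5295.7/1.430 = 3703.29; growth vs 2008 (3284.72) = 12.74%.
2010: real = 6001.4/1.508 = 3979.71; growth vs 2009 (3703.29) = 7.46%.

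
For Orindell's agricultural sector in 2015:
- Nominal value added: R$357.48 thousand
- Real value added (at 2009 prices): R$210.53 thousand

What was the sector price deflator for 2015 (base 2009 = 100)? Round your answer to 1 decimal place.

169.8

sector price deflator = (Nominal / Real) × 100 = 357.48 / 210.53 × 100 = 169.80.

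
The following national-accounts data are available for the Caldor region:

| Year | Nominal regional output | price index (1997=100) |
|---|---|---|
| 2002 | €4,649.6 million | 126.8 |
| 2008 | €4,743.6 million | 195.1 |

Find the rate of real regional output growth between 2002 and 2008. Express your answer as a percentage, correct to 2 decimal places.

Real regional output 2002 = 4649.6 / 1.268 = 3666.88.
Real regional output 2008 = 4743.6 / 1.951 = 2431.37.
Real growth = 2431.37 / 3666.88 − 1 = -0.3369.

-33.69%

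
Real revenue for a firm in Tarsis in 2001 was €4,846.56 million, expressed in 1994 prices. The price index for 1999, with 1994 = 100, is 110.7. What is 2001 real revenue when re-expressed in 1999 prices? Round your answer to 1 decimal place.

Real revenue in 1999 prices = Real revenue in 1994 prices × (P_1999/P_1994) = 4846.56 × 1.107 = 5365.14.

€5,365.1 million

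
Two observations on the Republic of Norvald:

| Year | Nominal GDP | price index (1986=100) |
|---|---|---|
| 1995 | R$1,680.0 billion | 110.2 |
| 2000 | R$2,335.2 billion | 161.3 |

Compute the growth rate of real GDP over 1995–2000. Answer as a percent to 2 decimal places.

Real GDP 1995 = 1680.0 / 1.102 = 1524.50.
Real GDP 2000 = 2335.2 / 1.613 = 1447.74.
Real growth = 1447.74 / 1524.50 − 1 = -0.0504.

-5.04%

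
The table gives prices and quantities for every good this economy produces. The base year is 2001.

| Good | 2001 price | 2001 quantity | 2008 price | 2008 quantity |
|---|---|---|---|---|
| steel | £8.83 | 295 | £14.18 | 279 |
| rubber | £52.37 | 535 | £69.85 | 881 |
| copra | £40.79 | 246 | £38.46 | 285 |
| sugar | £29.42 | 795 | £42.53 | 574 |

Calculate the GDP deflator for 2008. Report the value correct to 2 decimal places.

Nominal GDP 2008 = 14.18·279 + 69.85·881 + 38.46·285 + 42.53·574 = 100867.39.
Real GDP 2008 (at 2001 prices) = 8.83·279 + 52.37·881 + 40.79·285 + 29.42·574 = 77113.77.
Deflator = Nominal/Real × 100 = 100867.39/77113.77 × 100 = 130.803.

130.80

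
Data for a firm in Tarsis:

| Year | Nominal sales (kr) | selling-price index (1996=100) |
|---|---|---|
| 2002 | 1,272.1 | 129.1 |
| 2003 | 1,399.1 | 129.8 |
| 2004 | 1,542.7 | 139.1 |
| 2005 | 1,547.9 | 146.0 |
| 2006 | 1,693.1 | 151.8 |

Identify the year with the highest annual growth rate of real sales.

2003

2003: real = 1399.1/1.298 = 1077.89; growth vs 2002 (985.36) = 9.39%.
2004: real = 1542.7/1.391 = 1109.06; growth vs 2003 (1077.89) = 2.89%.
2005: real = 1547.9/1.460 = 1060.21; growth vs 2004 (1109.06) = -4.40%.
2006: real = 1693.1/1.518 = 1115.35; growth vs 2005 (1060.21) = 5.20%.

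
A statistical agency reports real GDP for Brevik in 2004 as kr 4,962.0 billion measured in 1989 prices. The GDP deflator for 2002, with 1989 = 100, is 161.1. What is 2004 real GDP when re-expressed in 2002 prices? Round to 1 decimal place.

Real GDP in 2002 prices = Real GDP in 1989 prices × (P_2002/P_1989) = 4962.0 × 1.611 = 7993.78.

kr 7,993.8 billion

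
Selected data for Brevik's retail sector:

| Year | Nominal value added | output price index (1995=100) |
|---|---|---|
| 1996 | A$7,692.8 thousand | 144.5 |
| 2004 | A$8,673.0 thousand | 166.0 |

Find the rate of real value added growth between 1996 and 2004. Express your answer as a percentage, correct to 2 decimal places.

Real value added 1996 = 7692.8 / 1.445 = 5323.74.
Real value added 2004 = 8673.0 / 1.660 = 5224.70.
Real growth = 5224.70 / 5323.74 − 1 = -0.0186.

-1.86%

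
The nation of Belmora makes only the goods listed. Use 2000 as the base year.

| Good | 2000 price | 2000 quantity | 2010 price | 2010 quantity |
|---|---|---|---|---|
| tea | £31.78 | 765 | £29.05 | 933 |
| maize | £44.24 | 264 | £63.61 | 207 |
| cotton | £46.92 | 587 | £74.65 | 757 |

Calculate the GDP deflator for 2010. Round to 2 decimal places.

Nominal GDP 2010 = 29.05·933 + 63.61·207 + 74.65·757 = 96780.97.
Real GDP 2010 (at 2000 prices) = 31.78·933 + 44.24·207 + 46.92·757 = 74326.86.
Deflator = Nominal/Real × 100 = 96780.97/74326.86 × 100 = 130.210.

130.21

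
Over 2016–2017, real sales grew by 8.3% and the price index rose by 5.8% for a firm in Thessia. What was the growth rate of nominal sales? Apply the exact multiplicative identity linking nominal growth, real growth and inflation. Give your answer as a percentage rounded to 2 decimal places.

(1 + g_nom) = (1 + g_real)(1 + π) = 1.0830 × 1.0580 = 1.14581.

14.58%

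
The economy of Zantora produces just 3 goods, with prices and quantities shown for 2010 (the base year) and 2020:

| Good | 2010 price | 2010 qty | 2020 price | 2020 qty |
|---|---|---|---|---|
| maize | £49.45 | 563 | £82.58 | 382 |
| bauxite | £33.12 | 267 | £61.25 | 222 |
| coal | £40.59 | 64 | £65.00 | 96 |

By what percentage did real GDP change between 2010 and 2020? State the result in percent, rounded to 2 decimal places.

Real GDP 2010 = Nominal GDP 2010 = 49.45·563 + 33.12·267 + 40.59·64 = 39281.15.
Real GDP 2020 (at 2010 prices) = 49.45·382 + 33.12·222 + 40.59·96 = 30139.18.
Real growth = 30139.18/39281.15 − 1 = -0.2327.

-23.27%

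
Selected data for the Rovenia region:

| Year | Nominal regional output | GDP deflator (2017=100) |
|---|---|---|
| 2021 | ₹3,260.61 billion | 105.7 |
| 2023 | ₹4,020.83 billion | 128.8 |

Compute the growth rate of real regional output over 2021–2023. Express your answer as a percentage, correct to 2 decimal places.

Real regional output 2021 = 3260.61 / 1.057 = 3084.78.
Real regional output 2023 = 4020.83 / 1.288 = 3121.76.
Real growth = 3121.76 / 3084.78 − 1 = 0.0120.

1.20%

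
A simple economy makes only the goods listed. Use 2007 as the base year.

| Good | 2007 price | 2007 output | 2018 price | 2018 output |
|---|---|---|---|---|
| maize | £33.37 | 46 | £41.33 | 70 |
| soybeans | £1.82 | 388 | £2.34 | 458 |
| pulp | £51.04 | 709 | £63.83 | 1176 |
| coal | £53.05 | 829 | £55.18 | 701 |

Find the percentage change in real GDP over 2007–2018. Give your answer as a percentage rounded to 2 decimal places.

Real GDP 2007 = Nominal GDP 2007 = 33.37·46 + 1.82·388 + 51.04·709 + 53.05·829 = 82406.99.
Real GDP 2018 (at 2007 prices) = 33.37·70 + 1.82·458 + 51.04·1176 + 53.05·701 = 100380.55.
Real growth = 100380.55/82406.99 − 1 = 0.2181.

21.81%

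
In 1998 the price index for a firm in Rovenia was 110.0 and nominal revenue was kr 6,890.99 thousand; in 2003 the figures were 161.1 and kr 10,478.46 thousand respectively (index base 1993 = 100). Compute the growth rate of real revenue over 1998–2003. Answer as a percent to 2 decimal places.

3.83%

Deflate each year: 1998 → 6890.99/1.100 = 6264.54; 2003 → 10478.46/1.611 = 6504.32.
So real revenue changed by 6504.32/6264.54 − 1 = 0.0383, i.e. 3.83%.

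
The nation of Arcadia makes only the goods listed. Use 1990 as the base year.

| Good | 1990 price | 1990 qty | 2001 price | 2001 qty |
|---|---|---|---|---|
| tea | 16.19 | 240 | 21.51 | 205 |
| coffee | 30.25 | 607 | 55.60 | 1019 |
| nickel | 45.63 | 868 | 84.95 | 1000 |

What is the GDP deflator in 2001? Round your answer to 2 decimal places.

183.04

Nominal GDP 2001 = 21.51·205 + 55.60·1019 + 84.95·1000 = 146015.95.
Real GDP 2001 (at 1990 prices) = 16.19·205 + 30.25·1019 + 45.63·1000 = 79773.70.
Deflator = Nominal/Real × 100 = 146015.95/79773.70 × 100 = 183.038.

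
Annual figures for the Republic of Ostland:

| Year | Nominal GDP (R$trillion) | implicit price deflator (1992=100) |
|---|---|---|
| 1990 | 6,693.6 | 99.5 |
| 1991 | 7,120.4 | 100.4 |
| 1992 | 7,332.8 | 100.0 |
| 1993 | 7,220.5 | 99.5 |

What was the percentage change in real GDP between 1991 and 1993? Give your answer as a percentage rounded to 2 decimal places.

Real GDP 1991 = 7120.4/1.004 = 7092.03.
Real GDP 1993 = 7220.5/0.995 = 7256.78.
Change = 7256.78/7092.03 − 1 = 0.0232.

2.32%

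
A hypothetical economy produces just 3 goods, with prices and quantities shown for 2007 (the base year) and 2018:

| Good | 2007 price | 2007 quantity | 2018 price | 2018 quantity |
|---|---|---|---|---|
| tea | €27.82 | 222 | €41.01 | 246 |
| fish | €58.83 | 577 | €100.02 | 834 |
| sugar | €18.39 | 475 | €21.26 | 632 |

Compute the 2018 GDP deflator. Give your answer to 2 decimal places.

Nominal GDP 2018 = 41.01·246 + 100.02·834 + 21.26·632 = 106941.46.
Real GDP 2018 (at 2007 prices) = 27.82·246 + 58.83·834 + 18.39·632 = 67530.42.
Deflator = Nominal/Real × 100 = 106941.46/67530.42 × 100 = 158.360.

158.36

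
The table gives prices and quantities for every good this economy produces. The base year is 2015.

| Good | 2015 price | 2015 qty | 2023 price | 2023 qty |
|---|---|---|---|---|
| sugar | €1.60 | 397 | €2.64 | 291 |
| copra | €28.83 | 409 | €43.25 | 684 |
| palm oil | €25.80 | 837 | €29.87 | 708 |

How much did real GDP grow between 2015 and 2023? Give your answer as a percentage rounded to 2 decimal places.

13.02%

Real GDP 2015 = Nominal GDP 2015 = 1.60·397 + 28.83·409 + 25.80·837 = 34021.27.
Real GDP 2023 (at 2015 prices) = 1.60·291 + 28.83·684 + 25.80·708 = 38451.72.
Real growth = 38451.72/34021.27 − 1 = 0.1302.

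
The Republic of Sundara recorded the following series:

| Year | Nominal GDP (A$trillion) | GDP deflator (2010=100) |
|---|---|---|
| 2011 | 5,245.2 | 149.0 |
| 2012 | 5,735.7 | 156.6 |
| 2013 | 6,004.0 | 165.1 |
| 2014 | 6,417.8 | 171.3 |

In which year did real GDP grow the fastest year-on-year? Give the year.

2012

2012: real = 5735.7/1.566 = 3662.64; growth vs 2011 (3520.27) = 4.04%.
2013: real = 6004.0/1.651 = 3636.58; growth vs 2012 (3662.64) = -0.71%.
2014: real = 6417.8/1.713 = 3746.53; growth vs 2013 (3636.58) = 3.02%.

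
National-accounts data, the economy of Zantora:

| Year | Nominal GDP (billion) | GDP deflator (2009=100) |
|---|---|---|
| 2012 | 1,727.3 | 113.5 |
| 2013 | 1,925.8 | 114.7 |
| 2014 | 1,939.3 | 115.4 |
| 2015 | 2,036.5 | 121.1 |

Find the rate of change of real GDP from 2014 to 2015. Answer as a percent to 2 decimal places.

0.07%

Real GDP 2014 = 1939.3/1.154 = 1680.50.
Real GDP 2015 = 2036.5/1.211 = 1681.67.
Change = 1681.67/1680.50 − 1 = 0.0007.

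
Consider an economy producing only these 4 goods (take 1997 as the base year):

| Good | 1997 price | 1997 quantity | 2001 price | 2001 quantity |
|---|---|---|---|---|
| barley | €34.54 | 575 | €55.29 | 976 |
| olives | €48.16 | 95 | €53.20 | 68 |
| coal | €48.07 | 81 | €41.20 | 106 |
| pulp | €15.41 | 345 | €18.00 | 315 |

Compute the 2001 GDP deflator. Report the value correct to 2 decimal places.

144.07

Nominal GDP 2001 = 55.29·976 + 53.20·68 + 41.20·106 + 18.00·315 = 67617.84.
Real GDP 2001 (at 1997 prices) = 34.54·976 + 48.16·68 + 48.07·106 + 15.41·315 = 46935.49.
Deflator = Nominal/Real × 100 = 67617.84/46935.49 × 100 = 144.065.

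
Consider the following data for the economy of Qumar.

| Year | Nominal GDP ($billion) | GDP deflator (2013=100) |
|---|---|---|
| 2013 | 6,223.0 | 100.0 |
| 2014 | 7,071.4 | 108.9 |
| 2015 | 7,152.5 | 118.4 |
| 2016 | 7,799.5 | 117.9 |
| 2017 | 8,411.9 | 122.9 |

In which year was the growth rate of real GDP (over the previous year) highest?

2014: real = 7071.4/1.089 = 6493.48; growth vs 2013 (6223.00) = 4.35%.
2015: real = 7152.5/1.184 = 6040.96; growth vs 2014 (6493.48) = -6.97%.
2016: real = 7799.5/1.179 = 6615.35; growth vs 2015 (6040.96) = 9.51%.
2017: real = 8411.9/1.229 = 6844.51; growth vs 2016 (6615.35) = 3.46%.

2016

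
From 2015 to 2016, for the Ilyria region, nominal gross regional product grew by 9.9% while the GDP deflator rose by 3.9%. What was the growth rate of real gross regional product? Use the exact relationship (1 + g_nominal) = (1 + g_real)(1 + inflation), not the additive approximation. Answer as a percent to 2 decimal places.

(1 + g_nom) = (1 + g_real)(1 + π), so g_real = 1.0990 / 1.0390 − 1 = 0.05775.

5.77%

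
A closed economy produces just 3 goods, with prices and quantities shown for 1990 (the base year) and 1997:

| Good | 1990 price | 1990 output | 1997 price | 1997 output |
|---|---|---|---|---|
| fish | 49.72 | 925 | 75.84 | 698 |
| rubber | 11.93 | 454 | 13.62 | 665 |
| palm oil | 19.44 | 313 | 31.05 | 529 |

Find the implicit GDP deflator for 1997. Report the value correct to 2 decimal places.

Nominal GDP 1997 = 75.84·698 + 13.62·665 + 31.05·529 = 78419.07.
Real GDP 1997 (at 1990 prices) = 49.72·698 + 11.93·665 + 19.44·529 = 52921.77.
Deflator = Nominal/Real × 100 = 78419.07/52921.77 × 100 = 148.179.

148.18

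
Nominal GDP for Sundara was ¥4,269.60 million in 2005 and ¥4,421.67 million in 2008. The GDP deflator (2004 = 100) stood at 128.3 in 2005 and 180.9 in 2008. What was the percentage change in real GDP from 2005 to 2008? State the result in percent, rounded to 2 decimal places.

Real GDP 2005 = 4269.60 / 1.283 = 3327.83.
Real GDP 2008 = 4421.67 / 1.809 = 2444.26.
Real growth = 2444.26 / 3327.83 − 1 = -0.2655.

-26.55%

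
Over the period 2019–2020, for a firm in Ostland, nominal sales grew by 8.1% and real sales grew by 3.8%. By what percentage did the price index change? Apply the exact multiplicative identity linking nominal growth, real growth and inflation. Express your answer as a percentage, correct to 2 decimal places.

4.14%

(1 + g_nom) = (1 + g_real)(1 + π), so π = 1.0810 / 1.0380 − 1 = 0.04143.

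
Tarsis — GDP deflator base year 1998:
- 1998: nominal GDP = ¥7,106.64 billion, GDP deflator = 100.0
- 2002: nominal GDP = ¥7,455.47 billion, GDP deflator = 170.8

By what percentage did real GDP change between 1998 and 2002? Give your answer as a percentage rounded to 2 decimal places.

-38.58%

Deflate each year: 1998 → 7106.64/1.000 = 7106.64; 2002 → 7455.47/1.708 = 4365.03.
So real GDP changed by 4365.03/7106.64 − 1 = -0.3858, i.e. -38.58%.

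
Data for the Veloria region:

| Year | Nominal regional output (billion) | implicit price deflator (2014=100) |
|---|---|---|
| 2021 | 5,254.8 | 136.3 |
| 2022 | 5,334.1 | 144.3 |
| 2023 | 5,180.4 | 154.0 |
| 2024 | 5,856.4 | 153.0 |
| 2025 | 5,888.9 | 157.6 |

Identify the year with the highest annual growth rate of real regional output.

2024

2022: real = 5334.1/1.443 = 3696.53; growth vs 2021 (3855.32) = -4.12%.
2023: real = 5180.4/1.540 = 3363.90; growth vs 2022 (3696.53) = -9.00%.
2024: real = 5856.4/1.530 = 3827.71; growth vs 2023 (3363.90) = 13.79%.
2025: real = 5888.9/1.576 = 3736.61; growth vs 2024 (3827.71) = -2.38%.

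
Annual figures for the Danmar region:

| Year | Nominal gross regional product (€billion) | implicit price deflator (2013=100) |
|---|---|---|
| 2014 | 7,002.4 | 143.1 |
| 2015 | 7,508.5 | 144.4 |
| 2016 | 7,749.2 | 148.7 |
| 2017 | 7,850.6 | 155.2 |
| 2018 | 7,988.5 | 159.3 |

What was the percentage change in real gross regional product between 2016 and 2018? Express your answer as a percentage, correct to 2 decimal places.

Real gross regional product 2016 = 7749.2/1.487 = 5211.30.
Real gross regional product 2018 = 7988.5/1.593 = 5014.75.
Change = 5014.75/5211.30 − 1 = -0.0377.

-3.77%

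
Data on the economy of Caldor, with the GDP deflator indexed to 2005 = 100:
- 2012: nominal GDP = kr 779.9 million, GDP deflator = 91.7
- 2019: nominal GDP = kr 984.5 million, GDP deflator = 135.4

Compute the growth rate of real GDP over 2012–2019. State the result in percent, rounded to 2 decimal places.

-14.51%

Deflate each year: 2012 → 779.9/0.917 = 850.49; 2019 → 984.5/1.354 = 727.10.
So real GDP changed by 727.10/850.49 − 1 = -0.1451, i.e. -14.51%.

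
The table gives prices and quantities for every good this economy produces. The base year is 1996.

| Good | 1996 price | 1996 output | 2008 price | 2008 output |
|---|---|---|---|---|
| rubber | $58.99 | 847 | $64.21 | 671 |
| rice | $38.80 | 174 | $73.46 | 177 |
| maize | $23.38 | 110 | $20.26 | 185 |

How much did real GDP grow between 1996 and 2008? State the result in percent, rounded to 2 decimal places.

Real GDP 1996 = Nominal GDP 1996 = 58.99·847 + 38.80·174 + 23.38·110 = 59287.53.
Real GDP 2008 (at 1996 prices) = 58.99·671 + 38.80·177 + 23.38·185 = 50775.19.
Real growth = 50775.19/59287.53 − 1 = -0.1436.

-14.36%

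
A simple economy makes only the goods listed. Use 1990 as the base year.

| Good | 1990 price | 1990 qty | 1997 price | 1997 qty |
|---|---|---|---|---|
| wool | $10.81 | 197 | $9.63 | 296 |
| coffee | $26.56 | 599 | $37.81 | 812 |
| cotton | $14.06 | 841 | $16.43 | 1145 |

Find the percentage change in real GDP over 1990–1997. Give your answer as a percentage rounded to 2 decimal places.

Real GDP 1990 = Nominal GDP 1990 = 10.81·197 + 26.56·599 + 14.06·841 = 29863.47.
Real GDP 1997 (at 1990 prices) = 10.81·296 + 26.56·812 + 14.06·1145 = 40865.18.
Real growth = 40865.18/29863.47 − 1 = 0.3684.

36.84%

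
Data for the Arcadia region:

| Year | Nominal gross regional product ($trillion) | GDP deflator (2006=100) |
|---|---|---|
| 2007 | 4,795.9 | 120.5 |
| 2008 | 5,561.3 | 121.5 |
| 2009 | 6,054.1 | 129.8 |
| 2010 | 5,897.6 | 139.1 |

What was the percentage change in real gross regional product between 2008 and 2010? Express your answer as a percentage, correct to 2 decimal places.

-7.37%

Real gross regional product 2008 = 5561.3/1.215 = 4577.20.
Real gross regional product 2010 = 5897.6/1.391 = 4239.83.
Change = 4239.83/4577.20 − 1 = -0.0737.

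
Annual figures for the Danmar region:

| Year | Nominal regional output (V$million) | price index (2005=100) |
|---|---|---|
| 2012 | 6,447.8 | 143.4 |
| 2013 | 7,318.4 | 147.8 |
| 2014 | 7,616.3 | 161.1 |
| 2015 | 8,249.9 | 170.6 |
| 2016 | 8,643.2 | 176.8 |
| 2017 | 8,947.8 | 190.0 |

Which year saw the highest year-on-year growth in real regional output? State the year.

2013

2013: real = 7318.4/1.478 = 4951.56; growth vs 2012 (4496.37) = 10.12%.
2014: real = 7616.3/1.611 = 4727.68; growth vs 2013 (4951.56) = -4.52%.
2015: real = 8249.9/1.706 = 4835.81; growth vs 2014 (4727.68) = 2.29%.
2016: real = 8643.2/1.768 = 4888.69; growth vs 2015 (4835.81) = 1.09%.
2017: real = 8947.8/1.900 = 4709.37; growth vs 2016 (4888.69) = -3.67%.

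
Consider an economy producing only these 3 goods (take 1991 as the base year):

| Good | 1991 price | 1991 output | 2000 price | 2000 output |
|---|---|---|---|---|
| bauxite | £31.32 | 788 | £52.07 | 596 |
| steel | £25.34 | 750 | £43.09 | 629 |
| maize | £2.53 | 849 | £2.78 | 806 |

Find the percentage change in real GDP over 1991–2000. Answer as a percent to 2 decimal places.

-20.05%

Real GDP 1991 = Nominal GDP 1991 = 31.32·788 + 25.34·750 + 2.53·849 = 45833.13.
Real GDP 2000 (at 1991 prices) = 31.32·596 + 25.34·629 + 2.53·806 = 36644.76.
Real growth = 36644.76/45833.13 − 1 = -0.2005.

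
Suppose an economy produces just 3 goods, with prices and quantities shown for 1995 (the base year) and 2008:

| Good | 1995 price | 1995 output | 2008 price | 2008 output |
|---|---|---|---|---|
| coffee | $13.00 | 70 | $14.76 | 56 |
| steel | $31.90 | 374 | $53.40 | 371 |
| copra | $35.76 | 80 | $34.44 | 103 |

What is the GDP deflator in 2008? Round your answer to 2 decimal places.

148.87

Nominal GDP 2008 = 14.76·56 + 53.40·371 + 34.44·103 = 24185.28.
Real GDP 2008 (at 1995 prices) = 13.00·56 + 31.90·371 + 35.76·103 = 16246.18.
Deflator = Nominal/Real × 100 = 24185.28/16246.18 × 100 = 148.867.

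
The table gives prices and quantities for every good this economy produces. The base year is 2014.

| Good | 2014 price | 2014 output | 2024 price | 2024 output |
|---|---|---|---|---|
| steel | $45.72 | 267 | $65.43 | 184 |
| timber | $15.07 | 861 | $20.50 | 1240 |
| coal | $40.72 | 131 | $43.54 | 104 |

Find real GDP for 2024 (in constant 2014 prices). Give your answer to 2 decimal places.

Real GDP 2024 = Σ (p_2014 × q_2024) = 45.72·184 + 15.07·1240 + 40.72·104 = 31334.16.

$31334.16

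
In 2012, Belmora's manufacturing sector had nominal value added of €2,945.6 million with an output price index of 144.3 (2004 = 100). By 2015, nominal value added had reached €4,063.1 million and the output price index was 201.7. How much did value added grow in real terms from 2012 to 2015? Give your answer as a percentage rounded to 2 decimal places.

Real value added 2012 = 2945.6 / 1.443 = 2041.30.
Real value added 2015 = 4063.1 / 2.017 = 2014.43.
Real growth = 2014.43 / 2041.30 − 1 = -0.0132.

-1.32%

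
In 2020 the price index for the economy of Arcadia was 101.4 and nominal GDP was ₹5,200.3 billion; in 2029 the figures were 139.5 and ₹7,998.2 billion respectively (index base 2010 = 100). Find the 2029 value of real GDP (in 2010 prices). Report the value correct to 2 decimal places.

₹5,733.48 billion

Real GDP = Nominal / (price index/100) = 7998.2 / 1.395 = 5733.48.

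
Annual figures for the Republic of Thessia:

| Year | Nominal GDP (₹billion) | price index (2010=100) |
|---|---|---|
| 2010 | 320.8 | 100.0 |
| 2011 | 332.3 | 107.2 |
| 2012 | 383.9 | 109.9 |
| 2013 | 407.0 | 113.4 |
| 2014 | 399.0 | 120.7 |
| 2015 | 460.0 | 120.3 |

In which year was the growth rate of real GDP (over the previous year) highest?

2011: real = 332.3/1.072 = 309.98; growth vs 2010 (320.80) = -3.37%.
2012: real = 383.9/1.099 = 349.32; growth vs 2011 (309.98) = 12.69%.
2013: real = 407.0/1.134 = 358.91; growth vs 2012 (349.32) = 2.75%.
2014: real = 399.0/1.207 = 330.57; growth vs 2013 (358.91) = -7.90%.
2015: real = 460.0/1.203 = 382.38; growth vs 2014 (330.57) = 15.67%.

2015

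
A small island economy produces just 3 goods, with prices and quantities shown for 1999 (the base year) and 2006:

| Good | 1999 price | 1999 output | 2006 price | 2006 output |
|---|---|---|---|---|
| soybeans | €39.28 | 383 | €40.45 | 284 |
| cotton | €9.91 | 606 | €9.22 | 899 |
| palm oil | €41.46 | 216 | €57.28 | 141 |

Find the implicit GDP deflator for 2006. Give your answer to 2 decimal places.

107.50

Nominal GDP 2006 = 40.45·284 + 9.22·899 + 57.28·141 = 27853.06.
Real GDP 2006 (at 1999 prices) = 39.28·284 + 9.91·899 + 41.46·141 = 25910.47.
Deflator = Nominal/Real × 100 = 27853.06/25910.47 × 100 = 107.497.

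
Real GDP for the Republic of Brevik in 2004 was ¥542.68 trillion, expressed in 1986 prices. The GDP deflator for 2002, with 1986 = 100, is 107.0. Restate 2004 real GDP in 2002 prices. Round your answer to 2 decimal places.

¥580.67 trillion

Real GDP in 2002 prices = Real GDP in 1986 prices × (P_2002/P_1986) = 542.68 × 1.070 = 580.67.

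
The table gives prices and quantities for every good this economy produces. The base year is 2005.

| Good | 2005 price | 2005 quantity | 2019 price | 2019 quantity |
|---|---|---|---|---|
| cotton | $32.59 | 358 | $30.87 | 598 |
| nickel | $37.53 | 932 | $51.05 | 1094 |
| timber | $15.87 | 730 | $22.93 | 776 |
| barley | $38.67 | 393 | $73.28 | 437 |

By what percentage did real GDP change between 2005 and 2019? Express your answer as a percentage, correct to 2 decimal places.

Real GDP 2005 = Nominal GDP 2005 = 32.59·358 + 37.53·932 + 15.87·730 + 38.67·393 = 73427.59.
Real GDP 2019 (at 2005 prices) = 32.59·598 + 37.53·1094 + 15.87·776 + 38.67·437 = 89760.55.
Real growth = 89760.55/73427.59 − 1 = 0.2224.

22.24%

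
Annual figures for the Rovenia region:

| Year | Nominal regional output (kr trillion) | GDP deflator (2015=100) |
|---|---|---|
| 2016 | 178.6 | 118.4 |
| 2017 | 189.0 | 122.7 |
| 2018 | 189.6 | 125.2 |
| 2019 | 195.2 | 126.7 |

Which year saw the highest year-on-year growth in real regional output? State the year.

2017

2017: real = 189.0/1.227 = 154.03; growth vs 2016 (150.84) = 2.11%.
2018: real = 189.6/1.252 = 151.44; growth vs 2017 (154.03) = -1.68%.
2019: real = 195.2/1.267 = 154.06; growth vs 2018 (151.44) = 1.73%.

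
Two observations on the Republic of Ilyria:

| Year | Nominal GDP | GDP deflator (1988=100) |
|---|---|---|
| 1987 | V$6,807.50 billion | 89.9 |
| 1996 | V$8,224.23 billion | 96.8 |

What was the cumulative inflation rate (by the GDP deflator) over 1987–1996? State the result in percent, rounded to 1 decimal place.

7.7%

Price-level change = 96.8 / 89.9 − 1 = 0.0768.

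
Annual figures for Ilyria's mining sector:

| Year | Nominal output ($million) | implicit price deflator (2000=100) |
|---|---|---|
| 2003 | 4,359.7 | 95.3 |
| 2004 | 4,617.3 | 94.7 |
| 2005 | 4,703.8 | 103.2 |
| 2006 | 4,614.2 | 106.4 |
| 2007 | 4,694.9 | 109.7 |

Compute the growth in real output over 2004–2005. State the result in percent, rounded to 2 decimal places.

Real output 2004 = 4617.3/0.947 = 4875.71.
Real output 2005 = 4703.8/1.032 = 4557.95.
Change = 4557.95/4875.71 − 1 = -0.0652.

-6.52%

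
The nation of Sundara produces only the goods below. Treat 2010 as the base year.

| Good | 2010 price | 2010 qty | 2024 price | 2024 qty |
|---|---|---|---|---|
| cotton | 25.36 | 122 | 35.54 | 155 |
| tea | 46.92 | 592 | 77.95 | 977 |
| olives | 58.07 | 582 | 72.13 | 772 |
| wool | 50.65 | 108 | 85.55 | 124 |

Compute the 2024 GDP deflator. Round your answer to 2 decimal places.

146.66

Nominal GDP 2024 = 35.54·155 + 77.95·977 + 72.13·772 + 85.55·124 = 147958.41.
Real GDP 2024 (at 2010 prices) = 25.36·155 + 46.92·977 + 58.07·772 + 50.65·124 = 100882.28.
Deflator = Nominal/Real × 100 = 147958.41/100882.28 × 100 = 146.664.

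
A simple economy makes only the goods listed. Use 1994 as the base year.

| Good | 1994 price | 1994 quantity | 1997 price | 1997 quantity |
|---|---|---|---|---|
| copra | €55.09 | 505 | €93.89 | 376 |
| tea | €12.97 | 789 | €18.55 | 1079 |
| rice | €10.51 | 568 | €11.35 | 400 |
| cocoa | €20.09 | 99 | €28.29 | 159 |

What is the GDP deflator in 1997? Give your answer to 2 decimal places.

152.84

Nominal GDP 1997 = 93.89·376 + 18.55·1079 + 11.35·400 + 28.29·159 = 64356.20.
Real GDP 1997 (at 1994 prices) = 55.09·376 + 12.97·1079 + 10.51·400 + 20.09·159 = 42106.78.
Deflator = Nominal/Real × 100 = 64356.20/42106.78 × 100 = 152.840.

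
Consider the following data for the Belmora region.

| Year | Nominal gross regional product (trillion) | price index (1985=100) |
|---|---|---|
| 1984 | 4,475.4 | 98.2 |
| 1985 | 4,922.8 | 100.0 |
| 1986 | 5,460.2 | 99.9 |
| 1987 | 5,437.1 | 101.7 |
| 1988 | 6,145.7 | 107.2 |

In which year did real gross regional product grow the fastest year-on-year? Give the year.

1986

1985: real = 4922.8/1.000 = 4922.80; growth vs 1984 (4557.43) = 8.02%.
1986: real = 5460.2/0.999 = 5465.67; growth vs 1985 (4922.80) = 11.03%.
1987: real = 5437.1/1.017 = 5346.21; growth vs 1986 (5465.67) = -2.19%.
1988: real = 6145.7/1.072 = 5732.93; growth vs 1987 (5346.21) = 7.23%.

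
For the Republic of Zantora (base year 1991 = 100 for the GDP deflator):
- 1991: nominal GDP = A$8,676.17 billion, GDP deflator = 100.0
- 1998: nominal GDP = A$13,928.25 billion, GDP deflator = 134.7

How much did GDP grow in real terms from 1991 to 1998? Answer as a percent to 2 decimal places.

19.18%

Real GDP 1991 = 8676.17 / 1.000 = 8676.17.
Real GDP 1998 = 13928.25 / 1.347 = 10340.20.
Real growth = 10340.20 / 8676.17 − 1 = 0.1918.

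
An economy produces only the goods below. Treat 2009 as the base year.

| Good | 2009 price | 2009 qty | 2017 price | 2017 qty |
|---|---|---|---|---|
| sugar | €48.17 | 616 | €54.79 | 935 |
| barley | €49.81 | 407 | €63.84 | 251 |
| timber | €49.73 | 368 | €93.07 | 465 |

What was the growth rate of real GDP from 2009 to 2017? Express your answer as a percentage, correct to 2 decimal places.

18.20%

Real GDP 2009 = Nominal GDP 2009 = 48.17·616 + 49.81·407 + 49.73·368 = 68246.03.
Real GDP 2017 (at 2009 prices) = 48.17·935 + 49.81·251 + 49.73·465 = 80665.71.
Real growth = 80665.71/68246.03 − 1 = 0.1820.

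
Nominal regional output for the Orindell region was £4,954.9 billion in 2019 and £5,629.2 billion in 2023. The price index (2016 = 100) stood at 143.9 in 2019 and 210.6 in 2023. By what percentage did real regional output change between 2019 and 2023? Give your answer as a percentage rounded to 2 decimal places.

Deflate each year: 2019 → 4954.9/1.439 = 3443.29; 2023 → 5629.2/2.106 = 2672.93.
So real regional output changed by 2672.93/3443.29 − 1 = -0.2237, i.e. -22.37%.

-22.37%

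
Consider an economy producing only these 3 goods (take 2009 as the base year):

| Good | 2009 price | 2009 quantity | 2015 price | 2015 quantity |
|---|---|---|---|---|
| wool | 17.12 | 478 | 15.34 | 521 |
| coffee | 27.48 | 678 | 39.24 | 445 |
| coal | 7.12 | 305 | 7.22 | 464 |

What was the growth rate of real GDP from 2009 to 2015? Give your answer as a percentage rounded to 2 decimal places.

Real GDP 2009 = Nominal GDP 2009 = 17.12·478 + 27.48·678 + 7.12·305 = 28986.40.
Real GDP 2015 (at 2009 prices) = 17.12·521 + 27.48·445 + 7.12·464 = 24451.80.
Real growth = 24451.80/28986.40 − 1 = -0.1564.

-15.64%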